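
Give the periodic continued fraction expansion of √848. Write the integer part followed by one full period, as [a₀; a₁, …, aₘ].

[29; 8, 3, 3, 3, 8, 58]

a₀ = ⌊√848⌋ = 29.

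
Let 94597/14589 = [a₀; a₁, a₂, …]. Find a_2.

15

94597 = 6·14589 + 7063   →  a_0 = 6
14589 = 2·7063 + 463   →  a_1 = 2
7063 = 15·463 + 118   →  a_2 = 15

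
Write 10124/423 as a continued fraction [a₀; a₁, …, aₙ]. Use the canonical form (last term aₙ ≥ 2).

10124 = 23*423 + 395
423 = 1*395 + 28
395 = 14*28 + 3
28 = 9*3 + 1
3 = 3*1 + 0  (stop)
So 10124/423 = [23; 1, 14, 9, 3].

[23; 1, 14, 9, 3]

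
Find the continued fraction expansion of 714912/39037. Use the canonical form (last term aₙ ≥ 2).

714912 = 18*39037 + 12246
39037 = 3*12246 + 2299
12246 = 5*2299 + 751
2299 = 3*751 + 46
751 = 16*46 + 15
46 = 3*15 + 1
15 = 15*1 + 0  (stop)
So 714912/39037 = [18; 3, 5, 3, 16, 3, 15].

[18; 3, 5, 3, 16, 3, 15]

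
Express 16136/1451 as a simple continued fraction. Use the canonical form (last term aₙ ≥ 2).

16136 = 11·1451 + 175
1451 = 8·175 + 51
175 = 3·51 + 22
51 = 2·22 + 7
22 = 3·7 + 1
7 = 7·1 + 0  (stop)
So 16136/1451 = [11; 8, 3, 2, 3, 7].

[11; 8, 3, 2, 3, 7]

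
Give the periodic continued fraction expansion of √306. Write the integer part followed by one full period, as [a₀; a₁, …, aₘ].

[17; 2, 34]

a₀ = ⌊√306⌋ = 17.
With m₀=0, d₀=1 and mₖ₊₁ = dₖaₖ − mₖ, dₖ₊₁ = (n − mₖ₊₁²)/dₖ, aₖ₊₁ = ⌊(a₀+mₖ₊₁)/dₖ₊₁⌋:
  k=1: m=17, d=17, a=2
  k=2: m=17, d=1, a=34
d=1 and a=2a₀=34 at k=2, so the next step gives (m, d) = (17, 17) again — its k=1 value — and the period has length 2.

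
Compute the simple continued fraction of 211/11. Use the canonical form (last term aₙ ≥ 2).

[19; 5, 2]

211 = 19·11 + 2
11 = 5·2 + 1
2 = 2·1 + 0  (stop)
So 211/11 = [19; 5, 2].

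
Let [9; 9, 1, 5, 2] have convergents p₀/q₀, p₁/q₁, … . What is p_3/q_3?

537/59

Using pₖ = aₖpₖ₋₁ + pₖ₋₂, qₖ = aₖqₖ₋₁ + qₖ₋₂ (with p₋₁=1, p₋₂=0, q₋₁=0, q₋₂=1):
  k=0: a=9, p=9, q=1
  k=1: a=9, p=82, q=9
  k=2: a=1, p=91, q=10
  k=3: a=5, p=537, q=59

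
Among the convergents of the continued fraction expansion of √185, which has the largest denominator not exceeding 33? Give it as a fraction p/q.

68/5

√185 = [13; 1, 1, 1, 1, 26, …] (period length 5).
Convergents:
  p_0/q_0 = 13/1
  p_1/q_1 = 14/1
  p_2/q_2 = 27/2
  p_3/q_3 = 41/3
  p_4/q_4 = 68/5
  p_5/q_5 = 1809/133
q_4 = 5 ≤ 33 < 133 = q_5, so the answer is 68/5.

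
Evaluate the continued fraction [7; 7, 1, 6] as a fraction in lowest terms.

Fold from the inside: start with 6/1.
  1 + 1/6 = 7/6
  7 + 6/7 = 55/7
  7 + 7/55 = 392/55

392/55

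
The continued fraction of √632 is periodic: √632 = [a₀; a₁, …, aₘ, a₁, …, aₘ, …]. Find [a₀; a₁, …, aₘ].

a₀ = ⌊√632⌋ = 25.
With m₀=0, d₀=1 and mₖ₊₁ = dₖaₖ − mₖ, dₖ₊₁ = (n − mₖ₊₁²)/dₖ, aₖ₊₁ = ⌊(a₀+mₖ₊₁)/dₖ₊₁⌋:
  k=1: m=25, d=7, a=7
  k=2: m=24, d=8, a=6
  k=3: m=24, d=7, a=7
  k=4: m=25, d=1, a=50
d=1 and a=2a₀=50 at k=4, so the next step gives (m, d) = (25, 7) again — its k=1 value — and the period has length 4.

[25; 7, 6, 7, 50]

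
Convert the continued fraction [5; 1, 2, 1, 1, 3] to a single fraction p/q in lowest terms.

143/25

Using pₖ = aₖpₖ₋₁ + pₖ₋₂ and qₖ = aₖqₖ₋₁ + qₖ₋₂:
  k=0: a=5, p=5, q=1
  k=1: a=1, p=6, q=1
  k=2: a=2, p=17, q=3
  k=3: a=1, p=23, q=4
  k=4: a=1, p=40, q=7
  k=5: a=3, p=143, q=25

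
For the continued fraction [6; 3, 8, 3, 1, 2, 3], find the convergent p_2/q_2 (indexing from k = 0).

158/25

Using pₖ = aₖpₖ₋₁ + pₖ₋₂, qₖ = aₖqₖ₋₁ + qₖ₋₂ (with p₋₁=1, p₋₂=0, q₋₁=0, q₋₂=1):
  k=0: a=6, p=6, q=1
  k=1: a=3, p=19, q=3
  k=2: a=8, p=158, q=25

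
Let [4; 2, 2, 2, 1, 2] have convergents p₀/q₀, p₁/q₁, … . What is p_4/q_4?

Using pₖ = aₖpₖ₋₁ + pₖ₋₂, qₖ = aₖqₖ₋₁ + qₖ₋₂ (with p₋₁=1, p₋₂=0, q₋₁=0, q₋₂=1):
  k=0: a=4, p=4, q=1
  k=1: a=2, p=9, q=2
  k=2: a=2, p=22, q=5
  k=3: a=2, p=53, q=12
  k=4: a=1, p=75, q=17

75/17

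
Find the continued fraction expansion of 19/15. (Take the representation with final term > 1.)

19 = 1×15 + 4
15 = 3×4 + 3
4 = 1×3 + 1
3 = 3×1 + 0  (stop)
So 19/15 = [1; 3, 1, 3].

[1; 3, 1, 3]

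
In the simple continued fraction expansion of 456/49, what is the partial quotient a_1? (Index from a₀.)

456 = 9·49 + 15   →  a_0 = 9
49 = 3·15 + 4   →  a_1 = 3

3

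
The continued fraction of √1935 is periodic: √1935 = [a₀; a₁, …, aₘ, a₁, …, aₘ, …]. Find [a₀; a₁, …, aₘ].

a₀ = ⌊√1935⌋ = 43.
With m₀=0, d₀=1 and mₖ₊₁ = dₖaₖ − mₖ, dₖ₊₁ = (n − mₖ₊₁²)/dₖ, aₖ₊₁ = ⌊(a₀+mₖ₊₁)/dₖ₊₁⌋:
  k=1: m=43, d=86, a=1
  k=2: m=43, d=1, a=86
d=1 and a=2a₀=86 at k=2, so the next step gives (m, d) = (43, 86) again — its k=1 value — and the period has length 2.

[43; 1, 86]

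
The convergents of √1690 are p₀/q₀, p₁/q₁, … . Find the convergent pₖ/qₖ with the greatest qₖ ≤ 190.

3001/73

√1690 = [41; 9, 8, 9, 82, …] (period length 4).
Convergents:
  p_0/q_0 = 41/1
  p_1/q_1 = 370/9
  p_2/q_2 = 3001/73
  p_3/q_3 = 27379/666
q_2 = 73 ≤ 190 < 666 = q_3, so the answer is 3001/73.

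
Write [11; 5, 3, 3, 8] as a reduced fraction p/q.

Using pₖ = aₖpₖ₋₁ + pₖ₋₂ and qₖ = aₖqₖ₋₁ + qₖ₋₂:
  k=0: a=11, p=11, q=1
  k=1: a=5, p=56, q=5
  k=2: a=3, p=179, q=16
  k=3: a=3, p=593, q=53
  k=4: a=8, p=4923, q=440

4923/440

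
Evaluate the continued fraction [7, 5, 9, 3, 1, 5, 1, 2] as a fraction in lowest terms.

26207/3642

Using pₖ = aₖpₖ₋₁ + pₖ₋₂ and qₖ = aₖqₖ₋₁ + qₖ₋₂:
  k=0: a=7, p=7, q=1
  k=1: a=5, p=36, q=5
  k=2: a=9, p=331, q=46
  k=3: a=3, p=1029, q=143
  k=4: a=1, p=1360, q=189
  k=5: a=5, p=7829, q=1088
  k=6: a=1, p=9189, q=1277
  k=7: a=2, p=26207, q=3642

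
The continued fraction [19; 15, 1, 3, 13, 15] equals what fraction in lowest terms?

239971/12588

Fold from the inside: start with 15/1.
  13 + 1/15 = 196/15
  3 + 15/196 = 603/196
  1 + 196/603 = 799/603
  15 + 603/799 = 12588/799
  19 + 799/12588 = 239971/12588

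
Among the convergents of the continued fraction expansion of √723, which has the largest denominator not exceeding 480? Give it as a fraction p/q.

√723 = [26; 1, 7, 1, 52, …] (period length 4).
Convergents:
  p_0/q_0 = 26/1
  p_1/q_1 = 27/1
  p_2/q_2 = 215/8
  p_3/q_3 = 242/9
  p_4/q_4 = 12799/476
  p_5/q_5 = 13041/485
q_4 = 476 ≤ 480 < 485 = q_5, so the answer is 12799/476.

12799/476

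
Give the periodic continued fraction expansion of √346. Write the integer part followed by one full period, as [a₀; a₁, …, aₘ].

[18; 1, 1, 1, 1, 36]

a₀ = ⌊√346⌋ = 18.
With m₀=0, d₀=1 and mₖ₊₁ = dₖaₖ − mₖ, dₖ₊₁ = (n − mₖ₊₁²)/dₖ, aₖ₊₁ = ⌊(a₀+mₖ₊₁)/dₖ₊₁⌋:
  k=1: m=18, d=22, a=1
  k=2: m=4, d=15, a=1
  k=3: m=11, d=15, a=1
  k=4: m=4, d=22, a=1
  k=5: m=18, d=1, a=36
d=1 and a=2a₀=36 at k=5, so the next step gives (m, d) = (18, 22) again — its k=1 value — and the period has length 5.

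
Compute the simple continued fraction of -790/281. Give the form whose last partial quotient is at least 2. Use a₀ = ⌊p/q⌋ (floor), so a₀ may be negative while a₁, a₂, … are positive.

[-3; 5, 3, 3, 5]

-790 = -3·281 + 53
281 = 5·53 + 16
53 = 3·16 + 5
16 = 3·5 + 1
5 = 5·1 + 0  (stop)
So -790/281 = [-3; 5, 3, 3, 5].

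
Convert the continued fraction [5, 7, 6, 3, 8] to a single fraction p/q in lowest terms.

Using pₖ = aₖpₖ₋₁ + pₖ₋₂ and qₖ = aₖqₖ₋₁ + qₖ₋₂:
  k=0: a=5, p=5, q=1
  k=1: a=7, p=36, q=7
  k=2: a=6, p=221, q=43
  k=3: a=3, p=699, q=136
  k=4: a=8, p=5813, q=1131

5813/1131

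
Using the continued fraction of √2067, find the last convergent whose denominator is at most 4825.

115161/2533

√2067 = [45; 2, 6, 2, 90, …] (period length 4).
Convergents:
  p_0/q_0 = 45/1
  p_1/q_1 = 91/2
  p_2/q_2 = 591/13
  p_3/q_3 = 1273/28
  p_4/q_4 = 115161/2533
  p_5/q_5 = 231595/5094
q_4 = 2533 ≤ 4825 < 5094 = q_5, so the answer is 115161/2533.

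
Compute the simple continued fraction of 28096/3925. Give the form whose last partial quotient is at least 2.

[7; 6, 3, 8, 3, 2, 3]

28096 = 7×3925 + 621
3925 = 6×621 + 199
621 = 3×199 + 24
199 = 8×24 + 7
24 = 3×7 + 3
7 = 2×3 + 1
3 = 3×1 + 0  (stop)
So 28096/3925 = [7; 6, 3, 8, 3, 2, 3].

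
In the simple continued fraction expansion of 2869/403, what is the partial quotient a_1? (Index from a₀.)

2869 = 7·403 + 48   →  a_0 = 7
403 = 8·48 + 19   →  a_1 = 8

8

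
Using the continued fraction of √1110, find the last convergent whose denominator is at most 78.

1999/60

√1110 = [33; 3, 6, 3, 66, …] (period length 4).
Convergents:
  p_0/q_0 = 33/1
  p_1/q_1 = 100/3
  p_2/q_2 = 633/19
  p_3/q_3 = 1999/60
  p_4/q_4 = 132567/3979
q_3 = 60 ≤ 78 < 3979 = q_4, so the answer is 1999/60.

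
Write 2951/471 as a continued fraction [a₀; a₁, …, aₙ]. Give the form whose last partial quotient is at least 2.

2951 = 6*471 + 125
471 = 3*125 + 96
125 = 1*96 + 29
96 = 3*29 + 9
29 = 3*9 + 2
9 = 4*2 + 1
2 = 2*1 + 0  (stop)
So 2951/471 = [6; 3, 1, 3, 3, 4, 2].

[6; 3, 1, 3, 3, 4, 2]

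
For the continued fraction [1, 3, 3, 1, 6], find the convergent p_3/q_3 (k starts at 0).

17/13

Using pₖ = aₖpₖ₋₁ + pₖ₋₂, qₖ = aₖqₖ₋₁ + qₖ₋₂ (with p₋₁=1, p₋₂=0, q₋₁=0, q₋₂=1):
  k=0: a=1, p=1, q=1
  k=1: a=3, p=4, q=3
  k=2: a=3, p=13, q=10
  k=3: a=1, p=17, q=13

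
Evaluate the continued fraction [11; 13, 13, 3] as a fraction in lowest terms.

Using pₖ = aₖpₖ₋₁ + pₖ₋₂ and qₖ = aₖqₖ₋₁ + qₖ₋₂:
  k=0: a=11, p=11, q=1
  k=1: a=13, p=144, q=13
  k=2: a=13, p=1883, q=170
  k=3: a=3, p=5793, q=523

5793/523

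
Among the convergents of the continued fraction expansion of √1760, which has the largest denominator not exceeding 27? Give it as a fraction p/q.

√1760 = [41; 1, 19, 1, 82, …] (period length 4).
Convergents:
  p_0/q_0 = 41/1
  p_1/q_1 = 42/1
  p_2/q_2 = 839/20
  p_3/q_3 = 881/21
  p_4/q_4 = 73081/1742
q_3 = 21 ≤ 27 < 1742 = q_4, so the answer is 881/21.

881/21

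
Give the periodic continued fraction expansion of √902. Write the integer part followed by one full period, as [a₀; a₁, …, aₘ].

a₀ = ⌊√902⌋ = 30.
With m₀=0, d₀=1 and mₖ₊₁ = dₖaₖ − mₖ, dₖ₊₁ = (n − mₖ₊₁²)/dₖ, aₖ₊₁ = ⌊(a₀+mₖ₊₁)/dₖ₊₁⌋:
  k=1: m=30, d=2, a=30
  k=2: m=30, d=1, a=60
d=1 and a=2a₀=60 at k=2, so the next step gives (m, d) = (30, 2) again — its k=1 value — and the period has length 2.

[30; 30, 60]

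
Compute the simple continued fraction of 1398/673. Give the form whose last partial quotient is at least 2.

[2; 12, 1, 16, 3]

1398 = 2×673 + 52
673 = 12×52 + 49
52 = 1×49 + 3
49 = 16×3 + 1
3 = 3×1 + 0  (stop)
So 1398/673 = [2; 12, 1, 16, 3].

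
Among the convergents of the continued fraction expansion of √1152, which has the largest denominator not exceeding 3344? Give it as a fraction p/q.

√1152 = [33; 1, 15, 1, 66, …] (period length 4).
Convergents:
  p_0/q_0 = 33/1
  p_1/q_1 = 34/1
  p_2/q_2 = 543/16
  p_3/q_3 = 577/17
  p_4/q_4 = 38625/1138
  p_5/q_5 = 39202/1155
  p_6/q_6 = 626655/18463
q_5 = 1155 ≤ 3344 < 18463 = q_6, so the answer is 39202/1155.

39202/1155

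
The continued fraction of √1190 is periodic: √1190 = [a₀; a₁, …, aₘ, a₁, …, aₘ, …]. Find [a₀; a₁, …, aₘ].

a₀ = ⌊√1190⌋ = 34.
With m₀=0, d₀=1 and mₖ₊₁ = dₖaₖ − mₖ, dₖ₊₁ = (n − mₖ₊₁²)/dₖ, aₖ₊₁ = ⌊(a₀+mₖ₊₁)/dₖ₊₁⌋:
  k=1: m=34, d=34, a=2
  k=2: m=34, d=1, a=68
d=1 and a=2a₀=68 at k=2, so the next step gives (m, d) = (34, 34) again — its k=1 value — and the period has length 2.

[34; 2, 68]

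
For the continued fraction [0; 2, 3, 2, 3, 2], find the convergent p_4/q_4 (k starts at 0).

Using pₖ = aₖpₖ₋₁ + pₖ₋₂, qₖ = aₖqₖ₋₁ + qₖ₋₂ (with p₋₁=1, p₋₂=0, q₋₁=0, q₋₂=1):
  k=0: a=0, p=0, q=1
  k=1: a=2, p=1, q=2
  k=2: a=3, p=3, q=7
  k=3: a=2, p=7, q=16
  k=4: a=3, p=24, q=55

24/55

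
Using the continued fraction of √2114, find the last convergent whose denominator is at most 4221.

√2114 = [45; 1, 44, 1, 90, …] (period length 4).
Convergents:
  p_0/q_0 = 45/1
  p_1/q_1 = 46/1
  p_2/q_2 = 2069/45
  p_3/q_3 = 2115/46
  p_4/q_4 = 192419/4185
  p_5/q_5 = 194534/4231
q_4 = 4185 ≤ 4221 < 4231 = q_5, so the answer is 192419/4185.

192419/4185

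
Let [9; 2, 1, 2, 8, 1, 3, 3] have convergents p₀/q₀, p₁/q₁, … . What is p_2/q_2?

28/3

Using pₖ = aₖpₖ₋₁ + pₖ₋₂, qₖ = aₖqₖ₋₁ + qₖ₋₂ (with p₋₁=1, p₋₂=0, q₋₁=0, q₋₂=1):
  k=0: a=9, p=9, q=1
  k=1: a=2, p=19, q=2
  k=2: a=1, p=28, q=3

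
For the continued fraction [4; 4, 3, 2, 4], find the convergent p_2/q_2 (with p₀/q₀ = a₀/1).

55/13

Using pₖ = aₖpₖ₋₁ + pₖ₋₂, qₖ = aₖqₖ₋₁ + qₖ₋₂ (with p₋₁=1, p₋₂=0, q₋₁=0, q₋₂=1):
  k=0: a=4, p=4, q=1
  k=1: a=4, p=17, q=4
  k=2: a=3, p=55, q=13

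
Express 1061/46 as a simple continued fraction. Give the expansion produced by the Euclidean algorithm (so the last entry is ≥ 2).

[23; 15, 3]

1061 = 23·46 + 3
46 = 15·3 + 1
3 = 3·1 + 0  (stop)
So 1061/46 = [23; 15, 3].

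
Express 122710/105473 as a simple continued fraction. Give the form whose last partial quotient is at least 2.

[1; 6, 8, 2, 2, 9, 7, 6]

122710 = 1×105473 + 17237
105473 = 6×17237 + 2051
17237 = 8×2051 + 829
2051 = 2×829 + 393
829 = 2×393 + 43
393 = 9×43 + 6
43 = 7×6 + 1
6 = 6×1 + 0  (stop)
So 122710/105473 = [1; 6, 8, 2, 2, 9, 7, 6].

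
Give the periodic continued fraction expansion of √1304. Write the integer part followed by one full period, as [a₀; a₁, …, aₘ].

a₀ = ⌊√1304⌋ = 36.

[36; 9, 72]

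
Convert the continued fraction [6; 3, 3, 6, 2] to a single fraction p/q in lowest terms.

Fold from the inside: start with 2/1.
  6 + 1/2 = 13/2
  3 + 2/13 = 41/13
  3 + 13/41 = 136/41
  6 + 41/136 = 857/136

857/136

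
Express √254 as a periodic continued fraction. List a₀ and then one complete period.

a₀ = ⌊√254⌋ = 15.
With m₀=0, d₀=1 and mₖ₊₁ = dₖaₖ − mₖ, dₖ₊₁ = (n − mₖ₊₁²)/dₖ, aₖ₊₁ = ⌊(a₀+mₖ₊₁)/dₖ₊₁⌋:
  k=1: m=15, d=29, a=1
  k=2: m=14, d=2, a=14
  k=3: m=14, d=29, a=1
  k=4: m=15, d=1, a=30
d=1 and a=2a₀=30 at k=4, so the next step gives (m, d) = (15, 29) again — its k=1 value — and the period has length 4.

[15; 1, 14, 1, 30]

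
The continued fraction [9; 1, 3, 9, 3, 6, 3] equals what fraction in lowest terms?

Using pₖ = aₖpₖ₋₁ + pₖ₋₂ and qₖ = aₖqₖ₋₁ + qₖ₋₂:
  k=0: a=9, p=9, q=1
  k=1: a=1, p=10, q=1
  k=2: a=3, p=39, q=4
  k=3: a=9, p=361, q=37
  k=4: a=3, p=1122, q=115
  k=5: a=6, p=7093, q=727
  k=6: a=3, p=22401, q=2296

22401/2296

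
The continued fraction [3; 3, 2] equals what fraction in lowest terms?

Fold from the inside: start with 2/1.
  3 + 1/2 = 7/2
  3 + 2/7 = 23/7

23/7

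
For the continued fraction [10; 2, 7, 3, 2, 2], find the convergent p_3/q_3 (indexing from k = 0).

492/47

Using pₖ = aₖpₖ₋₁ + pₖ₋₂, qₖ = aₖqₖ₋₁ + qₖ₋₂ (with p₋₁=1, p₋₂=0, q₋₁=0, q₋₂=1):
  k=0: a=10, p=10, q=1
  k=1: a=2, p=21, q=2
  k=2: a=7, p=157, q=15
  k=3: a=3, p=492, q=47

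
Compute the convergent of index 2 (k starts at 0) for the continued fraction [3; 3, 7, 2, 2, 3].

73/22

Using pₖ = aₖpₖ₋₁ + pₖ₋₂, qₖ = aₖqₖ₋₁ + qₖ₋₂ (with p₋₁=1, p₋₂=0, q₋₁=0, q₋₂=1):
  k=0: a=3, p=3, q=1
  k=1: a=3, p=10, q=3
  k=2: a=7, p=73, q=22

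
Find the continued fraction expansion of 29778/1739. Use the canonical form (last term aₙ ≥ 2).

29778 = 17·1739 + 215
1739 = 8·215 + 19
215 = 11·19 + 6
19 = 3·6 + 1
6 = 6·1 + 0  (stop)
So 29778/1739 = [17; 8, 11, 3, 6].

[17; 8, 11, 3, 6]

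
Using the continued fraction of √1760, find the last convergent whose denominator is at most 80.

881/21

√1760 = [41; 1, 19, 1, 82, …] (period length 4).
Convergents:
  p_0/q_0 = 41/1
  p_1/q_1 = 42/1
  p_2/q_2 = 839/20
  p_3/q_3 = 881/21
  p_4/q_4 = 73081/1742
q_3 = 21 ≤ 80 < 1742 = q_4, so the answer is 881/21.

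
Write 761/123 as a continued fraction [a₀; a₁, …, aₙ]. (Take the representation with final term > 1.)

[6; 5, 2, 1, 7]

761 = 6*123 + 23
123 = 5*23 + 8
23 = 2*8 + 7
8 = 1*7 + 1
7 = 7*1 + 0  (stop)
So 761/123 = [6; 5, 2, 1, 7].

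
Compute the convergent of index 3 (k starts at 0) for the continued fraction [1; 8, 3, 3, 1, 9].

Using pₖ = aₖpₖ₋₁ + pₖ₋₂, qₖ = aₖqₖ₋₁ + qₖ₋₂ (with p₋₁=1, p₋₂=0, q₋₁=0, q₋₂=1):
  k=0: a=1, p=1, q=1
  k=1: a=8, p=9, q=8
  k=2: a=3, p=28, q=25
  k=3: a=3, p=93, q=83

93/83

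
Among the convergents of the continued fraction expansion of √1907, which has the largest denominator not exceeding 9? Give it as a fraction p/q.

√1907 = [43; 1, 2, 43, 2, 1, 86, …] (period length 6).
Convergents:
  p_0/q_0 = 43/1
  p_1/q_1 = 44/1
  p_2/q_2 = 131/3
  p_3/q_3 = 5677/130
q_2 = 3 ≤ 9 < 130 = q_3, so the answer is 131/3.

131/3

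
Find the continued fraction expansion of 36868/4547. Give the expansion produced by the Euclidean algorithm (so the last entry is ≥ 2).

[8; 9, 4, 7, 2, 3, 2]

36868 = 8×4547 + 492
4547 = 9×492 + 119
492 = 4×119 + 16
119 = 7×16 + 7
16 = 2×7 + 2
7 = 3×2 + 1
2 = 2×1 + 0  (stop)
So 36868/4547 = [8; 9, 4, 7, 2, 3, 2].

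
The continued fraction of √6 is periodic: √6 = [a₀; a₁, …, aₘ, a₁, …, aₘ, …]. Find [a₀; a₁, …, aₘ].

[2; 2, 4]

a₀ = ⌊√6⌋ = 2.
With m₀=0, d₀=1 and mₖ₊₁ = dₖaₖ − mₖ, dₖ₊₁ = (n − mₖ₊₁²)/dₖ, aₖ₊₁ = ⌊(a₀+mₖ₊₁)/dₖ₊₁⌋:
  k=1: m=2, d=2, a=2
  k=2: m=2, d=1, a=4
d=1 and a=2a₀=4 at k=2, so the next step gives (m, d) = (2, 2) again — its k=1 value — and the period has length 2.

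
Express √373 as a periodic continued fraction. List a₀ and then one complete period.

[19; 3, 5, 5, 3, 38]

a₀ = ⌊√373⌋ = 19.
With m₀=0, d₀=1 and mₖ₊₁ = dₖaₖ − mₖ, dₖ₊₁ = (n − mₖ₊₁²)/dₖ, aₖ₊₁ = ⌊(a₀+mₖ₊₁)/dₖ₊₁⌋:
  k=1: m=19, d=12, a=3
  k=2: m=17, d=7, a=5
  k=3: m=18, d=7, a=5
  k=4: m=17, d=12, a=3
  k=5: m=19, d=1, a=38
d=1 and a=2a₀=38 at k=5, so the next step gives (m, d) = (19, 12) again — its k=1 value — and the period has length 5.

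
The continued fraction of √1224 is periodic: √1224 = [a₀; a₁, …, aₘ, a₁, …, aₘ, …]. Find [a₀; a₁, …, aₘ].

[34; 1, 68]

a₀ = ⌊√1224⌋ = 34.
With m₀=0, d₀=1 and mₖ₊₁ = dₖaₖ − mₖ, dₖ₊₁ = (n − mₖ₊₁²)/dₖ, aₖ₊₁ = ⌊(a₀+mₖ₊₁)/dₖ₊₁⌋:
  k=1: m=34, d=68, a=1
  k=2: m=34, d=1, a=68
d=1 and a=2a₀=68 at k=2, so the next step gives (m, d) = (34, 68) again — its k=1 value — and the period has length 2.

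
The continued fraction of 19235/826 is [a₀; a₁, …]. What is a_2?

19235 = 23·826 + 237   →  a_0 = 23
826 = 3·237 + 115   →  a_1 = 3
237 = 2·115 + 7   →  a_2 = 2

2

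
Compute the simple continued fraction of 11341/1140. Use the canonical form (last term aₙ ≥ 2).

11341 = 9·1140 + 1081
1140 = 1·1081 + 59
1081 = 18·59 + 19
59 = 3·19 + 2
19 = 9·2 + 1
2 = 2·1 + 0  (stop)
So 11341/1140 = [9; 1, 18, 3, 9, 2].

[9; 1, 18, 3, 9, 2]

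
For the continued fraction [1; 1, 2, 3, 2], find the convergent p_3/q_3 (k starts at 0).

Using pₖ = aₖpₖ₋₁ + pₖ₋₂, qₖ = aₖqₖ₋₁ + qₖ₋₂ (with p₋₁=1, p₋₂=0, q₋₁=0, q₋₂=1):
  k=0: a=1, p=1, q=1
  k=1: a=1, p=2, q=1
  k=2: a=2, p=5, q=3
  k=3: a=3, p=17, q=10

17/10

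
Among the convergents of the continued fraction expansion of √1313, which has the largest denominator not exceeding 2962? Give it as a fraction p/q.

√1313 = [36; 4, 4, 72, …] (period length 3).
Convergents:
  p_0/q_0 = 36/1
  p_1/q_1 = 145/4
  p_2/q_2 = 616/17
  p_3/q_3 = 44497/1228
  p_4/q_4 = 178604/4929
q_3 = 1228 ≤ 2962 < 4929 = q_4, so the answer is 44497/1228.

44497/1228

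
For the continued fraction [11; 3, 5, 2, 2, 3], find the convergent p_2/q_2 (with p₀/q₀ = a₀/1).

181/16

Using pₖ = aₖpₖ₋₁ + pₖ₋₂, qₖ = aₖqₖ₋₁ + qₖ₋₂ (with p₋₁=1, p₋₂=0, q₋₁=0, q₋₂=1):
  k=0: a=11, p=11, q=1
  k=1: a=3, p=34, q=3
  k=2: a=5, p=181, q=16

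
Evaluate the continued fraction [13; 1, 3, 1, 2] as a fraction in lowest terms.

193/14

Fold from the inside: start with 2/1.
  1 + 1/2 = 3/2
  3 + 2/3 = 11/3
  1 + 3/11 = 14/11
  13 + 11/14 = 193/14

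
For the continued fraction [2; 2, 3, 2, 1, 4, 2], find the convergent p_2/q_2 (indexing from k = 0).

Using pₖ = aₖpₖ₋₁ + pₖ₋₂, qₖ = aₖqₖ₋₁ + qₖ₋₂ (with p₋₁=1, p₋₂=0, q₋₁=0, q₋₂=1):
  k=0: a=2, p=2, q=1
  k=1: a=2, p=5, q=2
  k=2: a=3, p=17, q=7

17/7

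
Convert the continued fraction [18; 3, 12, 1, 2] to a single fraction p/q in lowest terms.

Fold from the inside: start with 2/1.
  1 + 1/2 = 3/2
  12 + 2/3 = 38/3
  3 + 3/38 = 117/38
  18 + 38/117 = 2144/117

2144/117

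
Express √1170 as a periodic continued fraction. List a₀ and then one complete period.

[34; 4, 1, 6, 1, 4, 68]

a₀ = ⌊√1170⌋ = 34.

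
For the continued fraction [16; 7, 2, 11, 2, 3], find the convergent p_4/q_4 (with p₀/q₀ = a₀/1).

5792/359

Using pₖ = aₖpₖ₋₁ + pₖ₋₂, qₖ = aₖqₖ₋₁ + qₖ₋₂ (with p₋₁=1, p₋₂=0, q₋₁=0, q₋₂=1):
  k=0: a=16, p=16, q=1
  k=1: a=7, p=113, q=7
  k=2: a=2, p=242, q=15
  k=3: a=11, p=2775, q=172
  k=4: a=2, p=5792, q=359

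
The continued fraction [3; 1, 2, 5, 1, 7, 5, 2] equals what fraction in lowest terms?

6179/1677

Fold from the inside: start with 2/1.
  5 + 1/2 = 11/2
  7 + 2/11 = 79/11
  1 + 11/79 = 90/79
  5 + 79/90 = 529/90
  2 + 90/529 = 1148/529
  1 + 529/1148 = 1677/1148
  3 + 1148/1677 = 6179/1677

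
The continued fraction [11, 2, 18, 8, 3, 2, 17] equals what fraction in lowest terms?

Fold from the inside: start with 17/1.
  2 + 1/17 = 35/17
  3 + 17/35 = 122/35
  8 + 35/122 = 1011/122
  18 + 122/1011 = 18320/1011
  2 + 1011/18320 = 37651/18320
  11 + 18320/37651 = 432481/37651

432481/37651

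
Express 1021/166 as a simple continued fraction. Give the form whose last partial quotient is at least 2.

[6; 6, 1, 1, 1, 3, 2]

1021 = 6·166 + 25
166 = 6·25 + 16
25 = 1·16 + 9
16 = 1·9 + 7
9 = 1·7 + 2
7 = 3·2 + 1
2 = 2·1 + 0  (stop)
So 1021/166 = [6; 6, 1, 1, 1, 3, 2].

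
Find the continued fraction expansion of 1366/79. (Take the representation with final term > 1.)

[17; 3, 2, 3, 3]

1366 = 17·79 + 23
79 = 3·23 + 10
23 = 2·10 + 3
10 = 3·3 + 1
3 = 3·1 + 0  (stop)
So 1366/79 = [17; 3, 2, 3, 3].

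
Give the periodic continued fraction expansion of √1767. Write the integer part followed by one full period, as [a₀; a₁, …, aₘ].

a₀ = ⌊√1767⌋ = 42.
With m₀=0, d₀=1 and mₖ₊₁ = dₖaₖ − mₖ, dₖ₊₁ = (n − mₖ₊₁²)/dₖ, aₖ₊₁ = ⌊(a₀+mₖ₊₁)/dₖ₊₁⌋:
  k=1: m=42, d=3, a=28
  k=2: m=42, d=1, a=84
d=1 and a=2a₀=84 at k=2, so the next step gives (m, d) = (42, 3) again — its k=1 value — and the period has length 2.

[42; 28, 84]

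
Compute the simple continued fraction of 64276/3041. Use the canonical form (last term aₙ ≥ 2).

64276 = 21·3041 + 415
3041 = 7·415 + 136
415 = 3·136 + 7
136 = 19·7 + 3
7 = 2·3 + 1
3 = 3·1 + 0  (stop)
So 64276/3041 = [21; 7, 3, 19, 2, 3].

[21; 7, 3, 19, 2, 3]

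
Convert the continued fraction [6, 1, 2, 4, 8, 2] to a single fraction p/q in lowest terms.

Fold from the inside: start with 2/1.
  8 + 1/2 = 17/2
  4 + 2/17 = 70/17
  2 + 17/70 = 157/70
  1 + 70/157 = 227/157
  6 + 157/227 = 1519/227

1519/227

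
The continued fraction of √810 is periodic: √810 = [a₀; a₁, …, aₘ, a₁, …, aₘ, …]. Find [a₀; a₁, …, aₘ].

a₀ = ⌊√810⌋ = 28.
With m₀=0, d₀=1 and mₖ₊₁ = dₖaₖ − mₖ, dₖ₊₁ = (n − mₖ₊₁²)/dₖ, aₖ₊₁ = ⌊(a₀+mₖ₊₁)/dₖ₊₁⌋:
  k=1: m=28, d=26, a=2
  k=2: m=24, d=9, a=5
  k=3: m=21, d=41, a=1
  k=4: m=20, d=10, a=4
  k=5: m=20, d=41, a=1
  k=6: m=21, d=9, a=5
  k=7: m=24, d=26, a=2
  k=8: m=28, d=1, a=56
d=1 and a=2a₀=56 at k=8, so the next step gives (m, d) = (28, 26) again — its k=1 value — and the period has length 8.

[28; 2, 5, 1, 4, 1, 5, 2, 56]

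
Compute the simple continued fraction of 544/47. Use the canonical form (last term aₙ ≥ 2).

[11; 1, 1, 2, 1, 6]

544 = 11·47 + 27
47 = 1·27 + 20
27 = 1·20 + 7
20 = 2·7 + 6
7 = 1·6 + 1
6 = 6·1 + 0  (stop)
So 544/47 = [11; 1, 1, 2, 1, 6].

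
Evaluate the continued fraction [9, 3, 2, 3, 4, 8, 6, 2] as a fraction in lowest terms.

Fold from the inside: start with 2/1.
  6 + 1/2 = 13/2
  8 + 2/13 = 106/13
  4 + 13/106 = 437/106
  3 + 106/437 = 1417/437
  2 + 437/1417 = 3271/1417
  3 + 1417/3271 = 11230/3271
  9 + 3271/11230 = 104341/11230

104341/11230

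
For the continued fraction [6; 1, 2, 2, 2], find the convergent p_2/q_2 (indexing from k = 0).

Using pₖ = aₖpₖ₋₁ + pₖ₋₂, qₖ = aₖqₖ₋₁ + qₖ₋₂ (with p₋₁=1, p₋₂=0, q₋₁=0, q₋₂=1):
  k=0: a=6, p=6, q=1
  k=1: a=1, p=7, q=1
  k=2: a=2, p=20, q=3

20/3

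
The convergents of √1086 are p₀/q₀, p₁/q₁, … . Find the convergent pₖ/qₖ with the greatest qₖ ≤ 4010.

47817/1451

√1086 = [32; 1, 20, 1, 64, …] (period length 4).
Convergents:
  p_0/q_0 = 32/1
  p_1/q_1 = 33/1
  p_2/q_2 = 692/21
  p_3/q_3 = 725/22
  p_4/q_4 = 47092/1429
  p_5/q_5 = 47817/1451
  p_6/q_6 = 1003432/30449
q_5 = 1451 ≤ 4010 < 30449 = q_6, so the answer is 47817/1451.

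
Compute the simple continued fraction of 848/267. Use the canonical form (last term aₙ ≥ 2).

848 = 3×267 + 47
267 = 5×47 + 32
47 = 1×32 + 15
32 = 2×15 + 2
15 = 7×2 + 1
2 = 2×1 + 0  (stop)
So 848/267 = [3; 5, 1, 2, 7, 2].

[3; 5, 1, 2, 7, 2]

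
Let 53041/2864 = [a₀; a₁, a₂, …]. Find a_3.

12

53041 = 18·2864 + 1489   →  a_0 = 18
2864 = 1·1489 + 1375   →  a_1 = 1
1489 = 1·1375 + 114   →  a_2 = 1
1375 = 12·114 + 7   →  a_3 = 12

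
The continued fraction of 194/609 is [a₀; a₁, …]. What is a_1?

194 = 0·609 + 194   →  a_0 = 0
609 = 3·194 + 27   →  a_1 = 3

3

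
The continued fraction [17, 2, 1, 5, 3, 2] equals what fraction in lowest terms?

2169/125

Fold from the inside: start with 2/1.
  3 + 1/2 = 7/2
  5 + 2/7 = 37/7
  1 + 7/37 = 44/37
  2 + 37/44 = 125/44
  17 + 44/125 = 2169/125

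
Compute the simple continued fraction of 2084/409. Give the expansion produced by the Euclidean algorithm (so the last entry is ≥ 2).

2084 = 5×409 + 39
409 = 10×39 + 19
39 = 2×19 + 1
19 = 19×1 + 0  (stop)
So 2084/409 = [5; 10, 2, 19].

[5; 10, 2, 19]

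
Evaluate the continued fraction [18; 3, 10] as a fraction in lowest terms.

Using pₖ = aₖpₖ₋₁ + pₖ₋₂ and qₖ = aₖqₖ₋₁ + qₖ₋₂:
  k=0: a=18, p=18, q=1
  k=1: a=3, p=55, q=3
  k=2: a=10, p=568, q=31

568/31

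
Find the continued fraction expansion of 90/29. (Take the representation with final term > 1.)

[3; 9, 1, 2]

90 = 3·29 + 3
29 = 9·3 + 2
3 = 1·2 + 1
2 = 2·1 + 0  (stop)
So 90/29 = [3; 9, 1, 2].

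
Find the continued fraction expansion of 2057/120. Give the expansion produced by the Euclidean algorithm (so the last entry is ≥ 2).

[17; 7, 17]

2057 = 17·120 + 17
120 = 7·17 + 1
17 = 17·1 + 0  (stop)
So 2057/120 = [17; 7, 17].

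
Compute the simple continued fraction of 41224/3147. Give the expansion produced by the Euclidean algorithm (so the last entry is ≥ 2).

[13; 10, 18, 2, 2, 3]

41224 = 13*3147 + 313
3147 = 10*313 + 17
313 = 18*17 + 7
17 = 2*7 + 3
7 = 2*3 + 1
3 = 3*1 + 0  (stop)
So 41224/3147 = [13; 10, 18, 2, 2, 3].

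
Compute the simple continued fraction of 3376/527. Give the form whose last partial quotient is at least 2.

3376 = 6·527 + 214
527 = 2·214 + 99
214 = 2·99 + 16
99 = 6·16 + 3
16 = 5·3 + 1
3 = 3·1 + 0  (stop)
So 3376/527 = [6; 2, 2, 6, 5, 3].

[6; 2, 2, 6, 5, 3]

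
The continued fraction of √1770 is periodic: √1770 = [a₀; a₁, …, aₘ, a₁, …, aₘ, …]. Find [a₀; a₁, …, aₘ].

a₀ = ⌊√1770⌋ = 42.
With m₀=0, d₀=1 and mₖ₊₁ = dₖaₖ − mₖ, dₖ₊₁ = (n − mₖ₊₁²)/dₖ, aₖ₊₁ = ⌊(a₀+mₖ₊₁)/dₖ₊₁⌋:
  k=1: m=42, d=6, a=14
  k=2: m=42, d=1, a=84
d=1 and a=2a₀=84 at k=2, so the next step gives (m, d) = (42, 6) again — its k=1 value — and the period has length 2.

[42; 14, 84]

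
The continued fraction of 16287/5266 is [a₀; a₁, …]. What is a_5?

18

16287 = 3·5266 + 489   →  a_0 = 3
5266 = 10·489 + 376   →  a_1 = 10
489 = 1·376 + 113   →  a_2 = 1
376 = 3·113 + 37   →  a_3 = 3
113 = 3·37 + 2   →  a_4 = 3
37 = 18·2 + 1   →  a_5 = 18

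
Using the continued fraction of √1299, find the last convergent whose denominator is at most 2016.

√1299 = [36; 24, 72, …] (period length 2).
Convergents:
  p_0/q_0 = 36/1
  p_1/q_1 = 865/24
  p_2/q_2 = 62316/1729
  p_3/q_3 = 1496449/41520
q_2 = 1729 ≤ 2016 < 41520 = q_3, so the answer is 62316/1729.

62316/1729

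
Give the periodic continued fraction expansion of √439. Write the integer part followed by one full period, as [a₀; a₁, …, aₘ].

a₀ = ⌊√439⌋ = 20.
With m₀=0, d₀=1 and mₖ₊₁ = dₖaₖ − mₖ, dₖ₊₁ = (n − mₖ₊₁²)/dₖ, aₖ₊₁ = ⌊(a₀+mₖ₊₁)/dₖ₊₁⌋:
  k=1: m=20, d=39, a=1
  k=2: m=19, d=2, a=19
  k=3: m=19, d=39, a=1
  k=4: m=20, d=1, a=40
d=1 and a=2a₀=40 at k=4, so the next step gives (m, d) = (20, 39) again — its k=1 value — and the period has length 4.

[20; 1, 19, 1, 40]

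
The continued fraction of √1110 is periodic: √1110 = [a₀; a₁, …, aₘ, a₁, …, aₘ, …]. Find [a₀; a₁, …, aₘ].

[33; 3, 6, 3, 66]

a₀ = ⌊√1110⌋ = 33.
With m₀=0, d₀=1 and mₖ₊₁ = dₖaₖ − mₖ, dₖ₊₁ = (n − mₖ₊₁²)/dₖ, aₖ₊₁ = ⌊(a₀+mₖ₊₁)/dₖ₊₁⌋:
  k=1: m=33, d=21, a=3
  k=2: m=30, d=10, a=6
  k=3: m=30, d=21, a=3
  k=4: m=33, d=1, a=66
d=1 and a=2a₀=66 at k=4, so the next step gives (m, d) = (33, 21) again — its k=1 value — and the period has length 4.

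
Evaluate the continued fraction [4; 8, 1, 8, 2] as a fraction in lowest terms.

695/169

Fold from the inside: start with 2/1.
  8 + 1/2 = 17/2
  1 + 2/17 = 19/17
  8 + 17/19 = 169/19
  4 + 19/169 = 695/169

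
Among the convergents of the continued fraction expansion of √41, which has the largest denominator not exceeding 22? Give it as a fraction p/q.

√41 = [6; 2, 2, 12, …] (period length 3).
Convergents:
  p_0/q_0 = 6/1
  p_1/q_1 = 13/2
  p_2/q_2 = 32/5
  p_3/q_3 = 397/62
q_2 = 5 ≤ 22 < 62 = q_3, so the answer is 32/5.

32/5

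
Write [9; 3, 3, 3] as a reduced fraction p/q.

307/33

Fold from the inside: start with 3/1.
  3 + 1/3 = 10/3
  3 + 3/10 = 33/10
  9 + 10/33 = 307/33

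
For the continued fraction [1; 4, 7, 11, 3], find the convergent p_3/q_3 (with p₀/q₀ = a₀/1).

Using pₖ = aₖpₖ₋₁ + pₖ₋₂, qₖ = aₖqₖ₋₁ + qₖ₋₂ (with p₋₁=1, p₋₂=0, q₋₁=0, q₋₂=1):
  k=0: a=1, p=1, q=1
  k=1: a=4, p=5, q=4
  k=2: a=7, p=36, q=29
  k=3: a=11, p=401, q=323

401/323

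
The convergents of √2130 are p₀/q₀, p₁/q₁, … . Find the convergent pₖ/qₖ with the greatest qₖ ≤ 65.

√2130 = [46; 6, 1, 1, 2, 1, 1, 6, 92, …] (period length 8).
Convergents:
  p_0/q_0 = 46/1
  p_1/q_1 = 277/6
  p_2/q_2 = 323/7
  p_3/q_3 = 600/13
  p_4/q_4 = 1523/33
  p_5/q_5 = 2123/46
  p_6/q_6 = 3646/79
q_5 = 46 ≤ 65 < 79 = q_6, so the answer is 2123/46.

2123/46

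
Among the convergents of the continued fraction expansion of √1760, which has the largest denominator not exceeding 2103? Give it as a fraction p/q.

√1760 = [41; 1, 19, 1, 82, …] (period length 4).
Convergents:
  p_0/q_0 = 41/1
  p_1/q_1 = 42/1
  p_2/q_2 = 839/20
  p_3/q_3 = 881/21
  p_4/q_4 = 73081/1742
  p_5/q_5 = 73962/1763
  p_6/q_6 = 1478359/35239
q_5 = 1763 ≤ 2103 < 35239 = q_6, so the answer is 73962/1763.

73962/1763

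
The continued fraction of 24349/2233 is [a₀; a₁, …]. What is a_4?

3

24349 = 10·2233 + 2019   →  a_0 = 10
2233 = 1·2019 + 214   →  a_1 = 1
2019 = 9·214 + 93   →  a_2 = 9
214 = 2·93 + 28   →  a_3 = 2
93 = 3·28 + 9   →  a_4 = 3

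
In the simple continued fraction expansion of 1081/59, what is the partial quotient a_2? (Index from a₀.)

1081 = 18·59 + 19   →  a_0 = 18
59 = 3·19 + 2   →  a_1 = 3
19 = 9·2 + 1   →  a_2 = 9

9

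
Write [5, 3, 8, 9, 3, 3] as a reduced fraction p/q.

Fold from the inside: start with 3/1.
  3 + 1/3 = 10/3
  9 + 3/10 = 93/10
  8 + 10/93 = 754/93
  3 + 93/754 = 2355/754
  5 + 754/2355 = 12529/2355

12529/2355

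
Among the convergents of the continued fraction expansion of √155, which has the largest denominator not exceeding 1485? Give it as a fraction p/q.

12425/998

√155 = [12; 2, 4, 2, 24, …] (period length 4).
Convergents:
  p_0/q_0 = 12/1
  p_1/q_1 = 25/2
  p_2/q_2 = 112/9
  p_3/q_3 = 249/20
  p_4/q_4 = 6088/489
  p_5/q_5 = 12425/998
  p_6/q_6 = 55788/4481
q_5 = 998 ≤ 1485 < 4481 = q_6, so the answer is 12425/998.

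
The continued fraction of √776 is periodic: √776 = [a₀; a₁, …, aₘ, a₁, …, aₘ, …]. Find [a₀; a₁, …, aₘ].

[27; 1, 5, 1, 54]

a₀ = ⌊√776⌋ = 27.
With m₀=0, d₀=1 and mₖ₊₁ = dₖaₖ − mₖ, dₖ₊₁ = (n − mₖ₊₁²)/dₖ, aₖ₊₁ = ⌊(a₀+mₖ₊₁)/dₖ₊₁⌋:
  k=1: m=27, d=47, a=1
  k=2: m=20, d=8, a=5
  k=3: m=20, d=47, a=1
  k=4: m=27, d=1, a=54
d=1 and a=2a₀=54 at k=4, so the next step gives (m, d) = (27, 47) again — its k=1 value — and the period has length 4.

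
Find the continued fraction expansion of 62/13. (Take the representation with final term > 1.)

62 = 4×13 + 10
13 = 1×10 + 3
10 = 3×3 + 1
3 = 3×1 + 0  (stop)
So 62/13 = [4; 1, 3, 3].

[4; 1, 3, 3]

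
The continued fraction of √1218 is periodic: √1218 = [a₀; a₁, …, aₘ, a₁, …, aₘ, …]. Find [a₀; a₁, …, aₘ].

a₀ = ⌊√1218⌋ = 34.

[34; 1, 8, 1, 68]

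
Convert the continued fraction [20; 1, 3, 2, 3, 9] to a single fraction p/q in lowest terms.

5983/288

Fold from the inside: start with 9/1.
  3 + 1/9 = 28/9
  2 + 9/28 = 65/28
  3 + 28/65 = 223/65
  1 + 65/223 = 288/223
  20 + 223/288 = 5983/288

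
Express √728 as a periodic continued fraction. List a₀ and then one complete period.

[26; 1, 52]

a₀ = ⌊√728⌋ = 26.
With m₀=0, d₀=1 and mₖ₊₁ = dₖaₖ − mₖ, dₖ₊₁ = (n − mₖ₊₁²)/dₖ, aₖ₊₁ = ⌊(a₀+mₖ₊₁)/dₖ₊₁⌋:
  k=1: m=26, d=52, a=1
  k=2: m=26, d=1, a=52
d=1 and a=2a₀=52 at k=2, so the next step gives (m, d) = (26, 52) again — its k=1 value — and the period has length 2.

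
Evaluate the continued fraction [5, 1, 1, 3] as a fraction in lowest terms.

39/7

Using pₖ = aₖpₖ₋₁ + pₖ₋₂ and qₖ = aₖqₖ₋₁ + qₖ₋₂:
  k=0: a=5, p=5, q=1
  k=1: a=1, p=6, q=1
  k=2: a=1, p=11, q=2
  k=3: a=3, p=39, q=7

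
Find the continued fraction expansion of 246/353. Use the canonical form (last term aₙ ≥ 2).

[0; 1, 2, 3, 2, 1, 10]

246 = 0×353 + 246
353 = 1×246 + 107
246 = 2×107 + 32
107 = 3×32 + 11
32 = 2×11 + 10
11 = 1×10 + 1
10 = 10×1 + 0  (stop)
So 246/353 = [0; 1, 2, 3, 2, 1, 10].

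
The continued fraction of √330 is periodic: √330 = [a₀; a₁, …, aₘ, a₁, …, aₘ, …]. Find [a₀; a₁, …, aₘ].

[18; 6, 36]

a₀ = ⌊√330⌋ = 18.
With m₀=0, d₀=1 and mₖ₊₁ = dₖaₖ − mₖ, dₖ₊₁ = (n − mₖ₊₁²)/dₖ, aₖ₊₁ = ⌊(a₀+mₖ₊₁)/dₖ₊₁⌋:
  k=1: m=18, d=6, a=6
  k=2: m=18, d=1, a=36
d=1 and a=2a₀=36 at k=2, so the next step gives (m, d) = (18, 6) again — its k=1 value — and the period has length 2.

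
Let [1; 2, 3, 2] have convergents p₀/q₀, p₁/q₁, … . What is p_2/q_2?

Using pₖ = aₖpₖ₋₁ + pₖ₋₂, qₖ = aₖqₖ₋₁ + qₖ₋₂ (with p₋₁=1, p₋₂=0, q₋₁=0, q₋₂=1):
  k=0: a=1, p=1, q=1
  k=1: a=2, p=3, q=2
  k=2: a=3, p=10, q=7

10/7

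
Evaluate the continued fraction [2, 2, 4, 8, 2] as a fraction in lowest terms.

384/157

Using pₖ = aₖpₖ₋₁ + pₖ₋₂ and qₖ = aₖqₖ₋₁ + qₖ₋₂:
  k=0: a=2, p=2, q=1
  k=1: a=2, p=5, q=2
  k=2: a=4, p=22, q=9
  k=3: a=8, p=181, q=74
  k=4: a=2, p=384, q=157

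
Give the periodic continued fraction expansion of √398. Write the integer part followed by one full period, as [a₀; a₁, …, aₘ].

a₀ = ⌊√398⌋ = 19.
With m₀=0, d₀=1 and mₖ₊₁ = dₖaₖ − mₖ, dₖ₊₁ = (n − mₖ₊₁²)/dₖ, aₖ₊₁ = ⌊(a₀+mₖ₊₁)/dₖ₊₁⌋:
  k=1: m=19, d=37, a=1
  k=2: m=18, d=2, a=18
  k=3: m=18, d=37, a=1
  k=4: m=19, d=1, a=38
d=1 and a=2a₀=38 at k=4, so the next step gives (m, d) = (19, 37) again — its k=1 value — and the period has length 4.

[19; 1, 18, 1, 38]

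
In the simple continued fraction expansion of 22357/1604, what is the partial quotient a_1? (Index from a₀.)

22357 = 13·1604 + 1505   →  a_0 = 13
1604 = 1·1505 + 99   →  a_1 = 1

1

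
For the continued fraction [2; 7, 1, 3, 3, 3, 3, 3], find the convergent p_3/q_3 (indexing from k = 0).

Using pₖ = aₖpₖ₋₁ + pₖ₋₂, qₖ = aₖqₖ₋₁ + qₖ₋₂ (with p₋₁=1, p₋₂=0, q₋₁=0, q₋₂=1):
  k=0: a=2, p=2, q=1
  k=1: a=7, p=15, q=7
  k=2: a=1, p=17, q=8
  k=3: a=3, p=66, q=31

66/31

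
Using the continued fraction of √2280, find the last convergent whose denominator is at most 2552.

√2280 = [47; 1, 2, 1, 94, …] (period length 4).
Convergents:
  p_0/q_0 = 47/1
  p_1/q_1 = 48/1
  p_2/q_2 = 143/3
  p_3/q_3 = 191/4
  p_4/q_4 = 18097/379
  p_5/q_5 = 18288/383
  p_6/q_6 = 54673/1145
  p_7/q_7 = 72961/1528
  p_8/q_8 = 6913007/144777
q_7 = 1528 ≤ 2552 < 144777 = q_8, so the answer is 72961/1528.

72961/1528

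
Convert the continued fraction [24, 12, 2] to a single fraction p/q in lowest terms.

602/25

Using pₖ = aₖpₖ₋₁ + pₖ₋₂ and qₖ = aₖqₖ₋₁ + qₖ₋₂:
  k=0: a=24, p=24, q=1
  k=1: a=12, p=289, q=12
  k=2: a=2, p=602, q=25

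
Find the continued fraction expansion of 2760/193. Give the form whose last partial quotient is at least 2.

2760 = 14×193 + 58
193 = 3×58 + 19
58 = 3×19 + 1
19 = 19×1 + 0  (stop)
So 2760/193 = [14; 3, 3, 19].

[14; 3, 3, 19]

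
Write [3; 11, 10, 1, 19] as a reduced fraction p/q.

Using pₖ = aₖpₖ₋₁ + pₖ₋₂ and qₖ = aₖqₖ₋₁ + qₖ₋₂:
  k=0: a=3, p=3, q=1
  k=1: a=11, p=34, q=11
  k=2: a=10, p=343, q=111
  k=3: a=1, p=377, q=122
  k=4: a=19, p=7506, q=2429

7506/2429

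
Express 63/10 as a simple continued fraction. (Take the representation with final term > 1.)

[6; 3, 3]

63 = 6*10 + 3
10 = 3*3 + 1
3 = 3*1 + 0  (stop)
So 63/10 = [6; 3, 3].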